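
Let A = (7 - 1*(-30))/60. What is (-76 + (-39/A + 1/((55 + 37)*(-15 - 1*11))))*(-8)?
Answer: 12323621/11063 ≈ 1113.9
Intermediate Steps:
A = 37/60 (A = (7 + 30)*(1/60) = 37*(1/60) = 37/60 ≈ 0.61667)
(-76 + (-39/A + 1/((55 + 37)*(-15 - 1*11))))*(-8) = (-76 + (-39/37/60 + 1/((55 + 37)*(-15 - 1*11))))*(-8) = (-76 + (-39*60/37 + 1/(92*(-15 - 11))))*(-8) = (-76 + (-2340/37 + (1/92)/(-26)))*(-8) = (-76 + (-2340/37 + (1/92)*(-1/26)))*(-8) = (-76 + (-2340/37 - 1/2392))*(-8) = (-76 - 5597317/88504)*(-8) = -12323621/88504*(-8) = 12323621/11063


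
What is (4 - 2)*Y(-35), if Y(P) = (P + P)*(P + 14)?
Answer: 2940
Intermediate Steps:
Y(P) = 2*P*(14 + P) (Y(P) = (2*P)*(14 + P) = 2*P*(14 + P))
(4 - 2)*Y(-35) = (4 - 2)*(2*(-35)*(14 - 35)) = 2*(2*(-35)*(-21)) = 2*1470 = 2940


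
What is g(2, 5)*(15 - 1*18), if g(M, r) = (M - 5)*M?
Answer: 18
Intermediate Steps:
g(M, r) = M*(-5 + M) (g(M, r) = (-5 + M)*M = M*(-5 + M))
g(2, 5)*(15 - 1*18) = (2*(-5 + 2))*(15 - 1*18) = (2*(-3))*(15 - 18) = -6*(-3) = 18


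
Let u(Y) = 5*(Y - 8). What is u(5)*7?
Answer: -105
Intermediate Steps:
u(Y) = -40 + 5*Y (u(Y) = 5*(-8 + Y) = -40 + 5*Y)
u(5)*7 = (-40 + 5*5)*7 = (-40 + 25)*7 = -15*7 = -105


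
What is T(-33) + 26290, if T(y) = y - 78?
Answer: 26179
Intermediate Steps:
T(y) = -78 + y
T(-33) + 26290 = (-78 - 33) + 26290 = -111 + 26290 = 26179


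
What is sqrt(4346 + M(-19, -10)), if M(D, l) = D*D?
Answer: 3*sqrt(523) ≈ 68.608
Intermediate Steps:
M(D, l) = D**2
sqrt(4346 + M(-19, -10)) = sqrt(4346 + (-19)**2) = sqrt(4346 + 361) = sqrt(4707) = 3*sqrt(523)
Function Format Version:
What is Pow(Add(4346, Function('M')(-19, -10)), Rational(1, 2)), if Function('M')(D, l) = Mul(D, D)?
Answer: Mul(3, Pow(523, Rational(1, 2))) ≈ 68.608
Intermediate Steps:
Function('M')(D, l) = Pow(D, 2)
Pow(Add(4346, Function('M')(-19, -10)), Rational(1, 2)) = Pow(Add(4346, Pow(-19, 2)), Rational(1, 2)) = Pow(Add(4346, 361), Rational(1, 2)) = Pow(4707, Rational(1, 2)) = Mul(3, Pow(523, Rational(1, 2)))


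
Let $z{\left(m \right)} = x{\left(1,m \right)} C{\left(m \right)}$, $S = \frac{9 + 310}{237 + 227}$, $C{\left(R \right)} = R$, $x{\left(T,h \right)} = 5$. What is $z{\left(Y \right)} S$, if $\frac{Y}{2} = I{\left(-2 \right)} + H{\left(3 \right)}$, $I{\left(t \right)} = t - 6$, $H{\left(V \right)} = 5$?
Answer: $- \frac{165}{8} \approx -20.625$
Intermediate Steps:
$I{\left(t \right)} = -6 + t$ ($I{\left(t \right)} = t - 6 = -6 + t$)
$S = \frac{11}{16}$ ($S = \frac{319}{464} = 319 \cdot \frac{1}{464} = \frac{11}{16} \approx 0.6875$)
$Y = -6$ ($Y = 2 \left(\left(-6 - 2\right) + 5\right) = 2 \left(-8 + 5\right) = 2 \left(-3\right) = -6$)
$z{\left(m \right)} = 5 m$
$z{\left(Y \right)} S = 5 \left(-6\right) \frac{11}{16} = \left(-30\right) \frac{11}{16} = - \frac{165}{8}$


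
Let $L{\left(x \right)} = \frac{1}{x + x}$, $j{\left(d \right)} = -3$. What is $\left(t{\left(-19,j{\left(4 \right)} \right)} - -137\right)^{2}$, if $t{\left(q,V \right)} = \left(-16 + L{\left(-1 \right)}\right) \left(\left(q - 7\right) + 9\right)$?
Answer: $\frac{697225}{4} \approx 1.7431 \cdot 10^{5}$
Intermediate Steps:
$L{\left(x \right)} = \frac{1}{2 x}$
$t{\left(q,V \right)} = -33 - \frac{33 q}{2}$ ($t{\left(q,V \right)} = \left(-16 + \frac{1}{2 \left(-1\right)}\right) \left(\left(q - 7\right) + 9\right) = \left(-16 + \frac{1}{2} \left(-1\right)\right) \left(\left(-7 + q\right) + 9\right) = \left(-16 - \frac{1}{2}\right) \left(2 + q\right) = - \frac{33 \left(2 + q\right)}{2} = -33 - \frac{33 q}{2}$)
$\left(t{\left(-19,j{\left(4 \right)} \right)} - -137\right)^{2} = \left(\left(-33 - - \frac{627}{2}\right) - -137\right)^{2} = \left(\left(-33 + \frac{627}{2}\right) + \left(-370 + 507\right)\right)^{2} = \left(\frac{561}{2} + 137\right)^{2} = \left(\frac{835}{2}\right)^{2} = \frac{697225}{4}$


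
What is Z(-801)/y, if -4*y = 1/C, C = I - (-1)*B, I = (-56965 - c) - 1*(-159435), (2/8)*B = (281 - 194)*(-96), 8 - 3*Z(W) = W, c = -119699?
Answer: -610830596/3 ≈ -2.0361e+8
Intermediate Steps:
Z(W) = 8/3 - W/3
B = -33408 (B = 4*((281 - 194)*(-96)) = 4*(87*(-96)) = 4*(-8352) = -33408)
I = 222169 (I = (-56965 - 1*(-119699)) - 1*(-159435) = (-56965 + 119699) + 159435 = 62734 + 159435 = 222169)
C = 188761 (C = 222169 - (-1)*(-33408) = 222169 - 1*33408 = 222169 - 33408 = 188761)
y = -1/755044 (y = -¼/188761 = -¼*1/188761 = -1/755044 ≈ -1.3244e-6)
Z(-801)/y = (8/3 - ⅓*(-801))/(-1/755044) = (8/3 + 267)*(-755044) = (809/3)*(-755044) = -610830596/3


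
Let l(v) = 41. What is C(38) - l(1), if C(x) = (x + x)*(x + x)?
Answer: 5735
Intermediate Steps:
C(x) = 4*x² (C(x) = (2*x)*(2*x) = 4*x²)
C(38) - l(1) = 4*38² - 1*41 = 4*1444 - 41 = 5776 - 41 = 5735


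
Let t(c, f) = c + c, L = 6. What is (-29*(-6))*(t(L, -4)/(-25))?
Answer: -2088/25 ≈ -83.520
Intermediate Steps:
t(c, f) = 2*c
(-29*(-6))*(t(L, -4)/(-25)) = (-29*(-6))*((2*6)/(-25)) = 174*(12*(-1/25)) = 174*(-12/25) = -2088/25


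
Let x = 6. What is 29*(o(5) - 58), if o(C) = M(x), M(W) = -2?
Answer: -1740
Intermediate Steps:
o(C) = -2
29*(o(5) - 58) = 29*(-2 - 58) = 29*(-60) = -1740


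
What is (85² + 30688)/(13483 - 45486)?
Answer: -37913/32003 ≈ -1.1847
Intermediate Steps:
(85² + 30688)/(13483 - 45486) = (7225 + 30688)/(-32003) = 37913*(-1/32003) = -37913/32003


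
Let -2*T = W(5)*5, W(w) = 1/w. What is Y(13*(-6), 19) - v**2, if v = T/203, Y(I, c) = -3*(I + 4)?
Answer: 36593591/164836 ≈ 222.00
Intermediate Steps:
T = -1/2 (T = -5/(2*5) = -5/10 = -1/2*1 = -1/2 ≈ -0.50000)
Y(I, c) = -12 - 3*I (Y(I, c) = -3*(4 + I) = -12 - 3*I)
v = -1/406 (v = -1/2/203 = -1/2*1/203 = -1/406 ≈ -0.0024631)
Y(13*(-6), 19) - v**2 = (-12 - 39*(-6)) - (-1/406)**2 = (-12 - 3*(-78)) - 1*1/164836 = (-12 + 234) - 1/164836 = 222 - 1/164836 = 36593591/164836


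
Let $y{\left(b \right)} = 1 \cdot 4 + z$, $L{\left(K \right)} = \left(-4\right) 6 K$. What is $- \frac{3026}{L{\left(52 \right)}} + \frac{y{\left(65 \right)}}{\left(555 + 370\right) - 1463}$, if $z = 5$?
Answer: $\frac{404189}{167856} \approx 2.408$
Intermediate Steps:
$L{\left(K \right)} = - 24 K$
$y{\left(b \right)} = 9$ ($y{\left(b \right)} = 1 \cdot 4 + 5 = 4 + 5 = 9$)
$- \frac{3026}{L{\left(52 \right)}} + \frac{y{\left(65 \right)}}{\left(555 + 370\right) - 1463} = - \frac{3026}{\left(-24\right) 52} + \frac{9}{\left(555 + 370\right) - 1463} = - \frac{3026}{-1248} + \frac{9}{925 - 1463} = \left(-3026\right) \left(- \frac{1}{1248}\right) + \frac{9}{-538} = \frac{1513}{624} + 9 \left(- \frac{1}{538}\right) = \frac{1513}{624} - \frac{9}{538} = \frac{404189}{167856}$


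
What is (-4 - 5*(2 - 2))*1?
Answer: -4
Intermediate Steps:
(-4 - 5*(2 - 2))*1 = (-4 - 5*0)*1 = (-4 + 0)*1 = -4*1 = -4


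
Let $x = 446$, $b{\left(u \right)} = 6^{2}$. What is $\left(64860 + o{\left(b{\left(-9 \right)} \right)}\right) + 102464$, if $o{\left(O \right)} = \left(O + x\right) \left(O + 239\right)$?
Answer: $299874$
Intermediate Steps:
$b{\left(u \right)} = 36$
$o{\left(O \right)} = \left(239 + O\right) \left(446 + O\right)$ ($o{\left(O \right)} = \left(O + 446\right) \left(O + 239\right) = \left(446 + O\right) \left(239 + O\right) = \left(239 + O\right) \left(446 + O\right)$)
$\left(64860 + o{\left(b{\left(-9 \right)} \right)}\right) + 102464 = \left(64860 + \left(106594 + 36^{2} + 685 \cdot 36\right)\right) + 102464 = \left(64860 + \left(106594 + 1296 + 24660\right)\right) + 102464 = \left(64860 + 132550\right) + 102464 = 197410 + 102464 = 299874$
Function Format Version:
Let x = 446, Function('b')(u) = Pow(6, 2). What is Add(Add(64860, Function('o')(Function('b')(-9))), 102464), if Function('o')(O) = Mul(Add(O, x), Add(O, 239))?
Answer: 299874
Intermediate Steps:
Function('b')(u) = 36
Function('o')(O) = Mul(Add(239, O), Add(446, O)) (Function('o')(O) = Mul(Add(O, 446), Add(O, 239)) = Mul(Add(446, O), Add(239, O)) = Mul(Add(239, O), Add(446, O)))
Add(Add(64860, Function('o')(Function('b')(-9))), 102464) = Add(Add(64860, Add(106594, Pow(36, 2), Mul(685, 36))), 102464) = Add(Add(64860, Add(106594, 1296, 24660)), 102464) = Add(Add(64860, 132550), 102464) = Add(197410, 102464) = 299874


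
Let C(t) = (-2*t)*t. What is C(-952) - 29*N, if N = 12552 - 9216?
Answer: -1909352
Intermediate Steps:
N = 3336
C(t) = -2*t²
C(-952) - 29*N = -2*(-952)² - 29*3336 = -2*906304 - 96744 = -1812608 - 96744 = -1909352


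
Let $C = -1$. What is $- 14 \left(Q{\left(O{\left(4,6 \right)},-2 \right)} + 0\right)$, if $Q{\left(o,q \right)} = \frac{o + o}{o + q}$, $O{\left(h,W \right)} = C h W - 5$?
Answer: $- \frac{812}{31} \approx -26.194$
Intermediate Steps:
$O{\left(h,W \right)} = -5 - W h$ ($O{\left(h,W \right)} = - h W - 5 = - W h - 5 = -5 - W h$)
$Q{\left(o,q \right)} = \frac{2 o}{o + q}$
$- 14 \left(Q{\left(O{\left(4,6 \right)},-2 \right)} + 0\right) = - 14 \left(\frac{2 \left(-5 - 6 \cdot 4\right)}{\left(-5 - 6 \cdot 4\right) - 2} + 0\right) = - 14 \left(\frac{2 \left(-5 - 24\right)}{\left(-5 - 24\right) - 2} + 0\right) = - 14 \left(2 \left(-29\right) \frac{1}{-29 - 2} + 0\right) = - 14 \left(2 \left(-29\right) \frac{1}{-31} + 0\right) = - 14 \left(2 \left(-29\right) \left(- \frac{1}{31}\right) + 0\right) = - 14 \left(\frac{58}{31} + 0\right) = \left(-14\right) \frac{58}{31} = - \frac{812}{31}$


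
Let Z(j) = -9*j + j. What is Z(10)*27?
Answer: -2160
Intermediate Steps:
Z(j) = -8*j
Z(10)*27 = -8*10*27 = -80*27 = -2160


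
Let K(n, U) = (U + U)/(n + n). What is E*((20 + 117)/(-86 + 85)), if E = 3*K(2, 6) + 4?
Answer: -1781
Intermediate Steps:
K(n, U) = U/n (K(n, U) = (2*U)/((2*n)) = (2*U)*(1/(2*n)) = U/n)
E = 13 (E = 3*(6/2) + 4 = 3*(6*(½)) + 4 = 3*3 + 4 = 9 + 4 = 13)
E*((20 + 117)/(-86 + 85)) = 13*((20 + 117)/(-86 + 85)) = 13*(137/(-1)) = 13*(137*(-1)) = 13*(-137) = -1781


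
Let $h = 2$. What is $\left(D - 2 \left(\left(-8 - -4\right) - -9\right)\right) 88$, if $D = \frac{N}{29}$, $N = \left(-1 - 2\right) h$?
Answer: $- \frac{26048}{29} \approx -898.21$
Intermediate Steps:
$N = -6$ ($N = \left(-1 - 2\right) 2 = \left(-3\right) 2 = -6$)
$D = - \frac{6}{29} \approx -0.2069$
$\left(D - 2 \left(\left(-8 - -4\right) - -9\right)\right) 88 = \left(- \frac{6}{29} - 2 \left(\left(-8 - -4\right) - -9\right)\right) 88 = \left(- \frac{6}{29} - 2 \left(\left(-8 + 4\right) + 9\right)\right) 88 = \left(- \frac{6}{29} - 2 \left(-4 + 9\right)\right) 88 = \left(- \frac{6}{29} - 10\right) 88 = \left(- \frac{296}{29}\right) 88 = - \frac{26048}{29}$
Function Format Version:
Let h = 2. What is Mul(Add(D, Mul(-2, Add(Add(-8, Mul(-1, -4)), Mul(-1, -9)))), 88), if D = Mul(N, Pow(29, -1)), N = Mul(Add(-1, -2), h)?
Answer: Rational(-26048, 29) ≈ -898.21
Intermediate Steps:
N = -6 (N = Mul(Add(-1, -2), 2) = Mul(-3, 2) = -6)
D = Rational(-6, 29) (D = Mul(-6, Pow(29, -1)) = Mul(-6, Rational(1, 29)) = Rational(-6, 29) ≈ -0.20690)
Mul(Add(D, Mul(-2, Add(Add(-8, Mul(-1, -4)), Mul(-1, -9)))), 88) = Mul(Add(Rational(-6, 29), Mul(-2, Add(Add(-8, Mul(-1, -4)), Mul(-1, -9)))), 88) = Mul(Add(Rational(-6, 29), Mul(-2, Add(Add(-8, 4), 9))), 88) = Mul(Add(Rational(-6, 29), Mul(-2, Add(-4, 9))), 88) = Mul(Add(Rational(-6, 29), Mul(-2, 5)), 88) = Mul(Add(Rational(-6, 29), -10), 88) = Mul(Rational(-296, 29), 88) = Rational(-26048, 29)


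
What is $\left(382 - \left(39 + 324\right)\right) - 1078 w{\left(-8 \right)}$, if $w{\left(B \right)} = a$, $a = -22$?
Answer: $23735$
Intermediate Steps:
$w{\left(B \right)} = -22$
$\left(382 - \left(39 + 324\right)\right) - 1078 w{\left(-8 \right)} = \left(382 - \left(39 + 324\right)\right) - -23716 = \left(382 - 363\right) + 23716 = 19 + 23716 = 23735$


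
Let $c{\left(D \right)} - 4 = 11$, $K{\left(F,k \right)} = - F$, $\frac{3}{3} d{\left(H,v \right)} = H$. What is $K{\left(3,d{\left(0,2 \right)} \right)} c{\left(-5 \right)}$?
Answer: $-45$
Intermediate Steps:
$d{\left(H,v \right)} = H$
$c{\left(D \right)} = 15$ ($c{\left(D \right)} = 4 + 11 = 15$)
$K{\left(3,d{\left(0,2 \right)} \right)} c{\left(-5 \right)} = \left(-1\right) 3 \cdot 15 = \left(-3\right) 15 = -45$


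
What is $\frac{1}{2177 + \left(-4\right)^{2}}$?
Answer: $\frac{1}{2193} \approx 0.000456$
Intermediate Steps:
$\frac{1}{2177 + \left(-4\right)^{2}} = \frac{1}{2177 + 16} = \frac{1}{2193}$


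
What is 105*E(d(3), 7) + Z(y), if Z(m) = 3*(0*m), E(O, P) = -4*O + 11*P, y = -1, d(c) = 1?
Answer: 7665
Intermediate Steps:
Z(m) = 0 (Z(m) = 3*0 = 0)
105*E(d(3), 7) + Z(y) = 105*(-4*1 + 11*7) + 0 = 105*(-4 + 77) + 0 = 105*73 + 0 = 7665 + 0 = 7665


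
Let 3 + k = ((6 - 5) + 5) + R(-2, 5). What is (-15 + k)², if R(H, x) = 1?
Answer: 121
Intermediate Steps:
k = 4 (k = -3 + (((6 - 5) + 5) + 1) = -3 + ((1 + 5) + 1) = -3 + (6 + 1) = -3 + 7 = 4)
(-15 + k)² = (-15 + 4)² = (-11)² = 121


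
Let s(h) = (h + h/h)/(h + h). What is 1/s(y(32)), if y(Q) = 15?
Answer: 15/8 ≈ 1.8750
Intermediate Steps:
s(h) = (1 + h)/(2*h) (s(h) = (h + 1)/((2*h)) = (1 + h)*(1/(2*h)) = (1 + h)/(2*h))
1/s(y(32)) = 1/((1/2)*(1 + 15)/15) = 1/((1/2)*(1/15)*16) = 1/(8/15) = 15/8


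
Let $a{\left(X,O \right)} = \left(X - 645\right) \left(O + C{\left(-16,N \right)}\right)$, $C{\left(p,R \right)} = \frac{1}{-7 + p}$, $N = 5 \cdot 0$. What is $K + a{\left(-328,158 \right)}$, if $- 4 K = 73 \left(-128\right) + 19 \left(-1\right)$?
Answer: $- \frac{13924287}{92} \approx -1.5135 \cdot 10^{5}$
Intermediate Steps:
$N = 0$
$K = \frac{9363}{4}$ ($K = - \frac{73 \left(-128\right) + 19 \left(-1\right)}{4} = - \frac{-9344 - 19}{4} = \left(- \frac{1}{4}\right) \left(-9363\right) = \frac{9363}{4} \approx 2340.8$)
$a{\left(X,O \right)} = \left(-645 + X\right) \left(- \frac{1}{23} + O\right)$ ($a{\left(X,O \right)} = \left(X - 645\right) \left(O + \frac{1}{-7 - 16}\right) = \left(-645 + X\right) \left(O + \frac{1}{-23}\right) = \left(-645 + X\right) \left(O - \frac{1}{23}\right) = \left(-645 + X\right) \left(- \frac{1}{23} + O\right)$)
$K + a{\left(-328,158 \right)} = \frac{9363}{4} + \left(\frac{645}{23} - 101910 - - \frac{328}{23} + 158 \left(-328\right)\right) = \frac{9363}{4} + \left(\frac{645}{23} - 101910 + \frac{328}{23} - 51824\right) = \frac{9363}{4} - \frac{3534909}{23} = - \frac{13924287}{92}$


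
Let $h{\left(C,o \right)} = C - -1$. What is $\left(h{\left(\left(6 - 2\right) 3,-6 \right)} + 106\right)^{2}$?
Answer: $14161$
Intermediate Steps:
$h{\left(C,o \right)} = 1 + C$ ($h{\left(C,o \right)} = C + 1 = 1 + C$)
$\left(h{\left(\left(6 - 2\right) 3,-6 \right)} + 106\right)^{2} = \left(\left(1 + \left(6 - 2\right) 3\right) + 106\right)^{2} = \left(\left(1 + 4 \cdot 3\right) + 106\right)^{2} = \left(\left(1 + 12\right) + 106\right)^{2} = \left(13 + 106\right)^{2} = 119^{2} = 14161$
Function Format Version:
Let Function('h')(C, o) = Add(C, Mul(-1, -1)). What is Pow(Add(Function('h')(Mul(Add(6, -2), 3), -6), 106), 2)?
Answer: 14161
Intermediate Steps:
Function('h')(C, o) = Add(1, C) (Function('h')(C, o) = Add(C, 1) = Add(1, C))
Pow(Add(Function('h')(Mul(Add(6, -2), 3), -6), 106), 2) = Pow(Add(Add(1, Mul(Add(6, -2), 3)), 106), 2) = Pow(Add(Add(1, Mul(4, 3)), 106), 2) = Pow(Add(Add(1, 12), 106), 2) = Pow(Add(13, 106), 2) = Pow(119, 2) = 14161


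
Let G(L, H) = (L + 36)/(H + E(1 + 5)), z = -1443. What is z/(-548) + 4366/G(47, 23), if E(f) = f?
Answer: 69504241/45484 ≈ 1528.1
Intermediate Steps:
G(L, H) = (36 + L)/(6 + H) (G(L, H) = (L + 36)/(H + (1 + 5)) = (36 + L)/(H + 6) = (36 + L)/(6 + H))
z/(-548) + 4366/G(47, 23) = -1443/(-548) + 4366/(((36 + 47)/(6 + 23))) = -1443*(-1/548) + 4366/((83/29)) = 1443/548 + 4366/(((1/29)*83)) = 1443/548 + 4366/(83/29) = 1443/548 + 4366*(29/83) = 1443/548 + 126614/83 = 69504241/45484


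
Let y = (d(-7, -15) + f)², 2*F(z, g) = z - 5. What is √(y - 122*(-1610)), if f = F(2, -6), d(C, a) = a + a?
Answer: √789649/2 ≈ 444.31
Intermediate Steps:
d(C, a) = 2*a
F(z, g) = -5/2 + z/2 (F(z, g) = (z - 5)/2 = (-5 + z)/2 = -5/2 + z/2)
f = -3/2 (f = -5/2 + (½)*2 = -5/2 + 1 = -3/2 ≈ -1.5000)
y = 3969/4 (y = (2*(-15) - 3/2)² = (-30 - 3/2)² = (-63/2)² = 3969/4 ≈ 992.25)
√(y - 122*(-1610)) = √(3969/4 - 122*(-1610)) = √(3969/4 + 196420) = √(789649/4) = √789649/2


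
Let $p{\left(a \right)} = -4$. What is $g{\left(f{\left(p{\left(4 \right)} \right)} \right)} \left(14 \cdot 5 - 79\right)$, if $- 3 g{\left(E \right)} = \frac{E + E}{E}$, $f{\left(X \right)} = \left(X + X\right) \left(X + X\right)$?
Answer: $6$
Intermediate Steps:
$f{\left(X \right)} = 4 X^{2}$ ($f{\left(X \right)} = 2 X 2 X = 4 X^{2}$)
$g{\left(E \right)} = - \frac{2}{3}$ ($g{\left(E \right)} = - \frac{\left(E + E\right) \frac{1}{E}}{3} = - \frac{2 E \frac{1}{E}}{3} = \left(- \frac{1}{3}\right) 2 = - \frac{2}{3}$)
$g{\left(f{\left(p{\left(4 \right)} \right)} \right)} \left(14 \cdot 5 - 79\right) = - \frac{2 \left(14 \cdot 5 - 79\right)}{3} = - \frac{2 \left(70 - 79\right)}{3} = \left(- \frac{2}{3}\right) \left(-9\right) = 6$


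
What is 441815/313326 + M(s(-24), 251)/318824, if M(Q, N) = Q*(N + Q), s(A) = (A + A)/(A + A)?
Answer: 8808761482/6243490539 ≈ 1.4109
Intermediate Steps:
s(A) = 1 (s(A) = (2*A)/((2*A)) = (2*A)*(1/(2*A)) = 1)
441815/313326 + M(s(-24), 251)/318824 = 441815/313326 + (1*(251 + 1))/318824 = 441815*(1/313326) + (1*252)*(1/318824) = 441815/313326 + 252*(1/318824) = 441815/313326 + 63/79706 = 8808761482/6243490539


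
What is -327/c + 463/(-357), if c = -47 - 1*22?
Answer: 28264/8211 ≈ 3.4422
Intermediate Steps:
c = -69 (c = -47 - 22 = -69)
-327/c + 463/(-357) = -327/(-69) + 463/(-357) = -327*(-1/69) + 463*(-1/357) = 109/23 - 463/357 = 28264/8211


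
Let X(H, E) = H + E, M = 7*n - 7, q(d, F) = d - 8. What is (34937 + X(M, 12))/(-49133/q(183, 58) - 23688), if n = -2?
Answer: -873200/599219 ≈ -1.4572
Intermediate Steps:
q(d, F) = -8 + d
M = -21 (M = 7*(-2) - 7 = -14 - 7 = -21)
X(H, E) = E + H
(34937 + X(M, 12))/(-49133/q(183, 58) - 23688) = (34937 + (12 - 21))/(-49133/(-8 + 183) - 23688) = (34937 - 9)/(-49133/175 - 23688) = 34928/(-49133*1/175 - 23688) = 34928/(-7019/25 - 23688) = 34928/(-599219/25) = 34928*(-25/599219) = -873200/599219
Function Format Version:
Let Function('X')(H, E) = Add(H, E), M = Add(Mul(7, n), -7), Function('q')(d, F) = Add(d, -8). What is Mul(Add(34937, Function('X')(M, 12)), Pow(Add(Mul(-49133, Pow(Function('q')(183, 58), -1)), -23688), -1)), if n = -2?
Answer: Rational(-873200, 599219) ≈ -1.4572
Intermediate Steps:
Function('q')(d, F) = Add(-8, d)
M = -21 (M = Add(Mul(7, -2), -7) = Add(-14, -7) = -21)
Function('X')(H, E) = Add(E, H)
Mul(Add(34937, Function('X')(M, 12)), Pow(Add(Mul(-49133, Pow(Function('q')(183, 58), -1)), -23688), -1)) = Mul(Add(34937, Add(12, -21)), Pow(Add(Mul(-49133, Pow(Add(-8, 183), -1)), -23688), -1)) = Mul(Add(34937, -9), Pow(Add(Mul(-49133, Pow(175, -1)), -23688), -1)) = Mul(34928, Pow(Add(Mul(-49133, Rational(1, 175)), -23688), -1)) = Mul(34928, Pow(Add(Rational(-7019, 25), -23688), -1)) = Mul(34928, Pow(Rational(-599219, 25), -1)) = Mul(34928, Rational(-25, 599219)) = Rational(-873200, 599219)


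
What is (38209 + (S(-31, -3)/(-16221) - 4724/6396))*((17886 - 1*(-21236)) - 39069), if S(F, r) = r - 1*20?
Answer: 17508058760437/8645793 ≈ 2.0250e+6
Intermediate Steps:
S(F, r) = -20 + r (S(F, r) = r - 20 = -20 + r)
(38209 + (S(-31, -3)/(-16221) - 4724/6396))*((17886 - 1*(-21236)) - 39069) = (38209 + ((-20 - 3)/(-16221) - 4724/6396))*((17886 - 1*(-21236)) - 39069) = (38209 + (-23*(-1/16221) - 4724*1/6396))*((17886 + 21236) - 39069) = (38209 + (23/16221 - 1181/1599))*(39122 - 39069) = (38209 - 6373408/8645793)*53 = (330340731329/8645793)*53 = 17508058760437/8645793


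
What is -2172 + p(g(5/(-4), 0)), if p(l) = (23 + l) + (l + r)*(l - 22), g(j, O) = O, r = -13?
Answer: -1863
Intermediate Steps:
p(l) = 23 + l + (-22 + l)*(-13 + l) (p(l) = (23 + l) + (l - 13)*(l - 22) = (23 + l) + (-13 + l)*(-22 + l) = (23 + l) + (-22 + l)*(-13 + l) = 23 + l + (-22 + l)*(-13 + l))
-2172 + p(g(5/(-4), 0)) = -2172 + (309 + 0² - 34*0) = -2172 + (309 + 0 + 0) = -2172 + 309 = -1863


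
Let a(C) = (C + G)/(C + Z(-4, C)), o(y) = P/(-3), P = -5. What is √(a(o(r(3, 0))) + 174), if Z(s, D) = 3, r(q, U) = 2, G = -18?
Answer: √682/2 ≈ 13.058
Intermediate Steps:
o(y) = 5/3 (o(y) = -5/(-3) = -5*(-⅓) = 5/3)
a(C) = (-18 + C)/(3 + C) (a(C) = (C - 18)/(C + 3) = (-18 + C)/(3 + C))
√(a(o(r(3, 0))) + 174) = √((-18 + 5/3)/(3 + 5/3) + 174) = √(-49/3/(14/3) + 174) = √((3/14)*(-49/3) + 174) = √(-7/2 + 174) = √(341/2) = √682/2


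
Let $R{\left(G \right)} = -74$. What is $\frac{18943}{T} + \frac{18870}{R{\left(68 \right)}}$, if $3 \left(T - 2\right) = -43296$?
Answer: $- \frac{3698593}{14430} \approx -256.31$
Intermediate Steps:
$T = -14430$ ($T = 2 + \frac{1}{3} \left(-43296\right) = 2 - 14432 = -14430$)
$\frac{18943}{T} + \frac{18870}{R{\left(68 \right)}} = \frac{18943}{-14430} + \frac{18870}{-74} = 18943 \left(- \frac{1}{14430}\right) + 18870 \left(- \frac{1}{74}\right) = - \frac{18943}{14430} - 255 = - \frac{3698593}{14430}$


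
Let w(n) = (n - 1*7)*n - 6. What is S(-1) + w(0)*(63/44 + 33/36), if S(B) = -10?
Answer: -265/11 ≈ -24.091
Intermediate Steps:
w(n) = -6 + n*(-7 + n) (w(n) = (n - 7)*n - 6 = (-7 + n)*n - 6 = n*(-7 + n) - 6 = -6 + n*(-7 + n))
S(-1) + w(0)*(63/44 + 33/36) = -10 + (-6 + 0² - 7*0)*(63/44 + 33/36) = -10 + (-6 + 0 + 0)*(63*(1/44) + 33*(1/36)) = -10 - 6*(63/44 + 11/12) = -10 - 6*155/66 = -10 - 155/11 = -265/11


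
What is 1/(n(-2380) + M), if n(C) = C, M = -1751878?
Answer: -1/1754258 ≈ -5.7004e-7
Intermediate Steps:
1/(n(-2380) + M) = 1/(-2380 - 1751878) = 1/(-1754258) = -1/1754258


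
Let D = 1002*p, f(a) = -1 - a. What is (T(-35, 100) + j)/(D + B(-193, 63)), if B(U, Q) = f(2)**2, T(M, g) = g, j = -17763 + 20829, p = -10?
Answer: -3166/10011 ≈ -0.31625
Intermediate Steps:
j = 3066
B(U, Q) = 9 (B(U, Q) = (-1 - 1*2)**2 = (-1 - 2)**2 = (-3)**2 = 9)
D = -10020 (D = 1002*(-10) = -10020)
(T(-35, 100) + j)/(D + B(-193, 63)) = (100 + 3066)/(-10020 + 9) = 3166/(-10011) = 3166*(-1/10011) = -3166/10011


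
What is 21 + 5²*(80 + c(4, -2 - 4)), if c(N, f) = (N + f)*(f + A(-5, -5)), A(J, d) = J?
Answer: 2571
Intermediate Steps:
c(N, f) = (-5 + f)*(N + f) (c(N, f) = (N + f)*(f - 5) = (N + f)*(-5 + f) = (-5 + f)*(N + f))
21 + 5²*(80 + c(4, -2 - 4)) = 21 + 5²*(80 + ((-2 - 4)² - 5*4 - 5*(-2 - 4) + 4*(-2 - 4))) = 21 + 25*(80 + ((-6)² - 20 - 5*(-6) + 4*(-6))) = 21 + 25*(80 + (36 - 20 + 30 - 24)) = 21 + 25*(80 + 22) = 21 + 25*102 = 21 + 2550 = 2571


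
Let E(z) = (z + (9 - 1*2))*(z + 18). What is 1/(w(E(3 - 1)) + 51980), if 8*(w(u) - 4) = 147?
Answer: 8/416019 ≈ 1.9230e-5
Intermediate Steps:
E(z) = (7 + z)*(18 + z) (E(z) = (z + (9 - 2))*(18 + z) = (z + 7)*(18 + z) = (7 + z)*(18 + z))
w(u) = 179/8 (w(u) = 4 + (1/8)*147 = 4 + 147/8 = 179/8)
1/(w(E(3 - 1)) + 51980) = 1/(179/8 + 51980) = 1/(416019/8) = 8/416019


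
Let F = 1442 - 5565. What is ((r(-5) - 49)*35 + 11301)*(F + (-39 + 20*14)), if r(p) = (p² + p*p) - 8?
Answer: -42919392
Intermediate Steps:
r(p) = -8 + 2*p² (r(p) = (p² + p²) - 8 = 2*p² - 8 = -8 + 2*p²)
F = -4123
((r(-5) - 49)*35 + 11301)*(F + (-39 + 20*14)) = (((-8 + 2*(-5)²) - 49)*35 + 11301)*(-4123 + (-39 + 20*14)) = (((-8 + 2*25) - 49)*35 + 11301)*(-4123 + (-39 + 280)) = (((-8 + 50) - 49)*35 + 11301)*(-4123 + 241) = ((42 - 49)*35 + 11301)*(-3882) = (-7*35 + 11301)*(-3882) = (-245 + 11301)*(-3882) = 11056*(-3882) = -42919392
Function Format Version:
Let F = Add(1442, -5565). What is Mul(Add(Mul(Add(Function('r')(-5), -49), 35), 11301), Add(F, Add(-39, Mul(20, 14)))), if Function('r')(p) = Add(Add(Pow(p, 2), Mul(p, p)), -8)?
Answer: -42919392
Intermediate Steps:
Function('r')(p) = Add(-8, Mul(2, Pow(p, 2))) (Function('r')(p) = Add(Add(Pow(p, 2), Pow(p, 2)), -8) = Add(Mul(2, Pow(p, 2)), -8) = Add(-8, Mul(2, Pow(p, 2))))
F = -4123
Mul(Add(Mul(Add(Function('r')(-5), -49), 35), 11301), Add(F, Add(-39, Mul(20, 14)))) = Mul(Add(Mul(Add(Add(-8, Mul(2, Pow(-5, 2))), -49), 35), 11301), Add(-4123, Add(-39, Mul(20, 14)))) = Mul(Add(Mul(Add(Add(-8, Mul(2, 25)), -49), 35), 11301), Add(-4123, Add(-39, 280))) = Mul(Add(Mul(Add(Add(-8, 50), -49), 35), 11301), Add(-4123, 241)) = Mul(Add(Mul(Add(42, -49), 35), 11301), -3882) = Mul(Add(Mul(-7, 35), 11301), -3882) = Mul(Add(-245, 11301), -3882) = Mul(11056, -3882) = -42919392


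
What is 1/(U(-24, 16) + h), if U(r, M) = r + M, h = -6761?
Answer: -1/6769 ≈ -0.00014773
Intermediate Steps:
U(r, M) = M + r
1/(U(-24, 16) + h) = 1/((16 - 24) - 6761) = 1/(-8 - 6761) = 1/(-6769) = -1/6769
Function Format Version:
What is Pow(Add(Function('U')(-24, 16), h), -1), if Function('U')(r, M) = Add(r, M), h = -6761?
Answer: Rational(-1, 6769) ≈ -0.00014773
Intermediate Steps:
Function('U')(r, M) = Add(M, r)
Pow(Add(Function('U')(-24, 16), h), -1) = Pow(Add(Add(16, -24), -6761), -1) = Pow(Add(-8, -6761), -1) = Pow(-6769, -1) = Rational(-1, 6769)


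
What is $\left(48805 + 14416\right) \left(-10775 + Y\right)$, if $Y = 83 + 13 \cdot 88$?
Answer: $-603634108$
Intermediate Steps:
$Y = 1227$ ($Y = 83 + 1144 = 1227$)
$\left(48805 + 14416\right) \left(-10775 + Y\right) = \left(48805 + 14416\right) \left(-10775 + 1227\right) = 63221 \left(-9548\right) = -603634108$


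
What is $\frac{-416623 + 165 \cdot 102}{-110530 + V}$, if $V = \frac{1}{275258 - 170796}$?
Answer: $\frac{41763176366}{11546184859} \approx 3.6171$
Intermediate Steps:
$V = \frac{1}{104462} \approx 9.5729 \cdot 10^{-6}$
$\frac{-416623 + 165 \cdot 102}{-110530 + V} = \frac{-416623 + 165 \cdot 102}{-110530 + \frac{1}{104462}} = \frac{-416623 + 16830}{- \frac{11546184859}{104462}} = \left(-399793\right) \left(- \frac{104462}{11546184859}\right) = \frac{41763176366}{11546184859}$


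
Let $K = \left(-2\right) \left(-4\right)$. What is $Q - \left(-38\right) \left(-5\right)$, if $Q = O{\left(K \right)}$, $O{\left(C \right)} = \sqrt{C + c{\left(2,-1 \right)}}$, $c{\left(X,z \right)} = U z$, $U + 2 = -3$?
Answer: $-190 + \sqrt{13} \approx -186.39$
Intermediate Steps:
$U = -5$ ($U = -2 - 3 = -5$)
$K = 8$
$c{\left(X,z \right)} = - 5 z$
$O{\left(C \right)} = \sqrt{5 + C}$ ($O{\left(C \right)} = \sqrt{C - -5} = \sqrt{C + 5} = \sqrt{5 + C}$)
$Q = \sqrt{13}$ ($Q = \sqrt{5 + 8} = \sqrt{13} \approx 3.6056$)
$Q - \left(-38\right) \left(-5\right) = \sqrt{13} - \left(-38\right) \left(-5\right) = \sqrt{13} - 190 = -190 + \sqrt{13}$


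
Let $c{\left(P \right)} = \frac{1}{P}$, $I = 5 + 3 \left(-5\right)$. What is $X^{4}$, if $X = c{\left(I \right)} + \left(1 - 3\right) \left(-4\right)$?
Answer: $\frac{38950081}{10000} \approx 3895.0$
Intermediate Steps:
$I = -10$ ($I = 5 - 15 = -10$)
$X = \frac{79}{10}$ ($X = \frac{1}{-10} + \left(1 - 3\right) \left(-4\right) = - \frac{1}{10} + \left(1 - 3\right) \left(-4\right) = - \frac{1}{10} - -8 = - \frac{1}{10} + 8 = \frac{79}{10} \approx 7.9$)
$X^{4} = \left(\frac{79}{10}\right)^{4} = \frac{38950081}{10000}$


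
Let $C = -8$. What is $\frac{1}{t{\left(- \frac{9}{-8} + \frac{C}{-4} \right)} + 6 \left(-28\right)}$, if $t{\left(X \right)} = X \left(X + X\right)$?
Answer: $- \frac{32}{4751} \approx -0.0067354$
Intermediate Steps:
$t{\left(X \right)} = 2 X^{2}$ ($t{\left(X \right)} = X 2 X = 2 X^{2}$)
$\frac{1}{t{\left(- \frac{9}{-8} + \frac{C}{-4} \right)} + 6 \left(-28\right)} = \frac{1}{2 \left(- \frac{9}{-8} - \frac{8}{-4}\right)^{2} + 6 \left(-28\right)} = \frac{1}{2 \left(\left(-9\right) \left(- \frac{1}{8}\right) - -2\right)^{2} - 168} = \frac{1}{2 \left(\frac{9}{8} + 2\right)^{2} - 168} = \frac{1}{2 \left(\frac{25}{8}\right)^{2} - 168} = \frac{1}{2 \cdot \frac{625}{64} - 168} = \frac{1}{\frac{625}{32} - 168} = \frac{1}{- \frac{4751}{32}} = - \frac{32}{4751}$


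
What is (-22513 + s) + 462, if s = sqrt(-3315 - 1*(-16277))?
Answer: -22051 + sqrt(12962) ≈ -21937.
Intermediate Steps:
s = sqrt(12962) (s = sqrt(-3315 + 16277) = sqrt(12962) ≈ 113.85)
(-22513 + s) + 462 = (-22513 + sqrt(12962)) + 462 = -22051 + sqrt(12962)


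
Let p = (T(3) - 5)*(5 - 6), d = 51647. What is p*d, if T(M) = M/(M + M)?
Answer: 464823/2 ≈ 2.3241e+5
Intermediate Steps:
T(M) = 1/2 (T(M) = M/((2*M)) = (1/(2*M))*M = 1/2)
p = 9/2 (p = (1/2 - 5)*(5 - 6) = -9/2*(-1) = 9/2 ≈ 4.5000)
p*d = (9/2)*51647 = 464823/2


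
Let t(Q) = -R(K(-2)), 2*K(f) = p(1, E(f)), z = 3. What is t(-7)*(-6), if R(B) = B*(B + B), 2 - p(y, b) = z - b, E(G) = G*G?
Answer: 27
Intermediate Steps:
E(G) = G²
p(y, b) = -1 + b (p(y, b) = 2 - (3 - b) = 2 + (-3 + b) = -1 + b)
K(f) = -½ + f²/2 (K(f) = (-1 + f²)/2 = -½ + f²/2)
R(B) = 2*B² (R(B) = B*(2*B) = 2*B²)
t(Q) = -9/2 (t(Q) = -2*(-½ + (½)*(-2)²)² = -2*(-½ + (½)*4)² = -2*(-½ + 2)² = -2*(3/2)² = -2*9/4 = -1*9/2 = -9/2)
t(-7)*(-6) = -9/2*(-6) = 27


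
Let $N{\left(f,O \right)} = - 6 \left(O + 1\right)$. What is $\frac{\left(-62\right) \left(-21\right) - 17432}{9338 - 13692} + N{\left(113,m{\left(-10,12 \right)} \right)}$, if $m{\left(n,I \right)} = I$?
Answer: $- \frac{161741}{2177} \approx -74.295$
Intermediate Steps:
$N{\left(f,O \right)} = -6 - 6 O$ ($N{\left(f,O \right)} = - 6 \left(1 + O\right) = -6 - 6 O$)
$\frac{\left(-62\right) \left(-21\right) - 17432}{9338 - 13692} + N{\left(113,m{\left(-10,12 \right)} \right)} = \frac{\left(-62\right) \left(-21\right) - 17432}{9338 - 13692} - 78 = \frac{1302 - 17432}{-4354} - 78 = \left(-16130\right) \left(- \frac{1}{4354}\right) - 78 = \frac{8065}{2177} - 78 = - \frac{161741}{2177}$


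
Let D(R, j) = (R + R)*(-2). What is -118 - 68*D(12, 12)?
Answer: 3146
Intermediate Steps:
D(R, j) = -4*R (D(R, j) = (2*R)*(-2) = -4*R)
-118 - 68*D(12, 12) = -118 - (-272)*12 = -118 - 68*(-48) = -118 + 3264 = 3146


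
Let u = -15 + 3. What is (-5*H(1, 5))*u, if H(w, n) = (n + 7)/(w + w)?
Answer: 360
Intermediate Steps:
u = -12
H(w, n) = (7 + n)/(2*w) (H(w, n) = (7 + n)/((2*w)) = (7 + n)*(1/(2*w)) = (7 + n)/(2*w))
(-5*H(1, 5))*u = -5*(7 + 5)/(2*1)*(-12) = -5*12/2*(-12) = -5*6*(-12) = -30*(-12) = 360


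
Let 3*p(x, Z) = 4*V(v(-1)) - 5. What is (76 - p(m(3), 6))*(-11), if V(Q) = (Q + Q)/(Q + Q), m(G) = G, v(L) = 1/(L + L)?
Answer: -2519/3 ≈ -839.67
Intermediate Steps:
v(L) = 1/(2*L)
V(Q) = 1 (V(Q) = (2*Q)/((2*Q)) = (2*Q)*(1/(2*Q)) = 1)
p(x, Z) = -⅓ (p(x, Z) = (4*1 - 5)/3 = (4 - 5)/3 = (⅓)*(-1) = -⅓)
(76 - p(m(3), 6))*(-11) = (76 - 1*(-⅓))*(-11) = (76 + ⅓)*(-11) = (229/3)*(-11) = -2519/3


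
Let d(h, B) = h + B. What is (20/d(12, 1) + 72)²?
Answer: 913936/169 ≈ 5407.9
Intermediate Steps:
d(h, B) = B + h
(20/d(12, 1) + 72)² = (20/(1 + 12) + 72)² = (20/13 + 72)² = (956/13)² = 913936/169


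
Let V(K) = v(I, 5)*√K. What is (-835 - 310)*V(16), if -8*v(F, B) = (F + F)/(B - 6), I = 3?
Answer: -3435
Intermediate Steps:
v(F, B) = -F/(4*(-6 + B)) (v(F, B) = -(F + F)/(8*(B - 6)) = -2*F/(8*(-6 + B)) = -F/(4*(-6 + B)))
V(K) = 3*√K/4 (V(K) = (-1*3/(-24 + 4*5))*√K = (-1*3/(-24 + 20))*√K = (-1*3/(-4))*√K = (-1*3*(-¼))*√K = 3*√K/4)
(-835 - 310)*V(16) = (-835 - 310)*(3*√16/4) = -3435*4/4 = -1145*3 = -3435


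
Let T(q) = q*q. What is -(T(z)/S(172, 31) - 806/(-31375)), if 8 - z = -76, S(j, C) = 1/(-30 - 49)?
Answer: 17489177194/31375 ≈ 5.5742e+5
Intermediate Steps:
S(j, C) = -1/79 (S(j, C) = 1/(-79) = -1/79)
z = 84 (z = 8 - 1*(-76) = 8 + 76 = 84)
T(q) = q**2
-(T(z)/S(172, 31) - 806/(-31375)) = -(84**2/(-1/79) - 806/(-31375)) = -(7056*(-79) - 806*(-1/31375)) = -(-557424 + 806/31375) = -1*(-17489177194/31375) = 17489177194/31375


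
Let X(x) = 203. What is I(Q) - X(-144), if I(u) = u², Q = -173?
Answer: 29726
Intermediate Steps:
I(Q) - X(-144) = (-173)² - 1*203 = 29929 - 203 = 29726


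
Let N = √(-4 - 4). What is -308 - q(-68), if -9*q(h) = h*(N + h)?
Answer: 1852/9 - 136*I*√2/9 ≈ 205.78 - 21.37*I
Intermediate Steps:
N = 2*I*√2 (N = √(-8) = 2*I*√2 ≈ 2.8284*I)
q(h) = -h*(h + 2*I*√2)/9 (q(h) = -h*(2*I*√2 + h)/9 = -h*(h + 2*I*√2)/9)
-308 - q(-68) = -308 - (-1)*(-68)*(-68 + 2*I*√2)/9 = -308 - (-4624/9 + 136*I*√2/9) = -308 + (4624/9 - 136*I*√2/9) = 1852/9 - 136*I*√2/9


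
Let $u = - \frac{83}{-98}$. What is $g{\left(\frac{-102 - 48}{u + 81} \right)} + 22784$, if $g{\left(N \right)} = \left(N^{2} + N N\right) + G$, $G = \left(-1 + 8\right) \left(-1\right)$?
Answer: $\frac{1465823296657}{64336441} \approx 22784.0$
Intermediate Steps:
$G = -7$ ($G = 7 \left(-1\right) = -7$)
$u = \frac{83}{98}$ ($u = \left(-83\right) \left(- \frac{1}{98}\right) = \frac{83}{98} \approx 0.84694$)
$g{\left(N \right)} = -7 + 2 N^{2}$ ($g{\left(N \right)} = \left(N^{2} + N N\right) - 7 = \left(N^{2} + N^{2}\right) - 7 = 2 N^{2} - 7 = -7 + 2 N^{2}$)
$g{\left(\frac{-102 - 48}{u + 81} \right)} + 22784 = \left(-7 + 2 \left(\frac{-102 - 48}{\frac{83}{98} + 81}\right)^{2}\right) + 22784 = \left(-7 + 2 \left(- \frac{150}{\frac{8021}{98}}\right)^{2}\right) + 22784 = \left(-7 + 2 \left(\left(-150\right) \frac{98}{8021}\right)^{2}\right) + 22784 = \left(-7 + 2 \left(- \frac{14700}{8021}\right)^{2}\right) + 22784 = \left(-7 + 2 \cdot \frac{216090000}{64336441}\right) + 22784 = \left(-7 + \frac{432180000}{64336441}\right) + 22784 = - \frac{18175087}{64336441} + 22784 = \frac{1465823296657}{64336441}$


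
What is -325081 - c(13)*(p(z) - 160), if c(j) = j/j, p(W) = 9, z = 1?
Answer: -324930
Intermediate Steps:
c(j) = 1
-325081 - c(13)*(p(z) - 160) = -325081 - (9 - 160) = -325081 - (-151) = -325081 - 1*(-151) = -325081 + 151 = -324930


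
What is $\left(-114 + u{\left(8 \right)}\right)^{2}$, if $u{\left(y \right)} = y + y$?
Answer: $9604$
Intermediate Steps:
$u{\left(y \right)} = 2 y$
$\left(-114 + u{\left(8 \right)}\right)^{2} = \left(-114 + 2 \cdot 8\right)^{2} = \left(-114 + 16\right)^{2} = \left(-98\right)^{2} = 9604$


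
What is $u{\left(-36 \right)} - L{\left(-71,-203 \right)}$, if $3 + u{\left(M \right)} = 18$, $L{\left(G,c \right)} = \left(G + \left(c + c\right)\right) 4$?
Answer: $1923$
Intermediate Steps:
$L{\left(G,c \right)} = 4 G + 8 c$ ($L{\left(G,c \right)} = \left(G + 2 c\right) 4 = 4 G + 8 c$)
$u{\left(M \right)} = 15$ ($u{\left(M \right)} = -3 + 18 = 15$)
$u{\left(-36 \right)} - L{\left(-71,-203 \right)} = 15 - \left(4 \left(-71\right) + 8 \left(-203\right)\right) = 15 - \left(-284 - 1624\right) = 15 - -1908 = 15 + 1908 = 1923$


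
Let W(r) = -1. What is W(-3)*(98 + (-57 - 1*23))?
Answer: -18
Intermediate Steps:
W(-3)*(98 + (-57 - 1*23)) = -(98 + (-57 - 1*23)) = -(98 + (-57 - 23)) = -(98 - 80) = -1*18 = -18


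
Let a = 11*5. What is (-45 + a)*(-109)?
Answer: -1090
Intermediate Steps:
a = 55
(-45 + a)*(-109) = (-45 + 55)*(-109) = 10*(-109) = -1090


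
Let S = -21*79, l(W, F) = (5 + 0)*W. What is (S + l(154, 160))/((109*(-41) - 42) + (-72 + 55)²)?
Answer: 889/4222 ≈ 0.21056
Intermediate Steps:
l(W, F) = 5*W
S = -1659
(S + l(154, 160))/((109*(-41) - 42) + (-72 + 55)²) = (-1659 + 5*154)/((109*(-41) - 42) + (-72 + 55)²) = (-1659 + 770)/((-4469 - 42) + (-17)²) = -889/(-4511 + 289) = -889/(-4222) = -889*(-1/4222) = 889/4222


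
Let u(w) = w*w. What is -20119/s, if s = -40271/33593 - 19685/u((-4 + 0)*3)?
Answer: 13903355664/95296747 ≈ 145.90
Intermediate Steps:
u(w) = w²
s = -95296747/691056 (s = -40271/33593 - 19685*1/(9*(-4 + 0)²) = -40271*1/33593 - 19685/((-4*3)²) = -5753/4799 - 19685/((-12)²) = -5753/4799 - 19685/144 = -95296747/691056 ≈ -137.90)
-20119/s = -20119/(-95296747/691056) = -20119*(-691056/95296747) = 13903355664/95296747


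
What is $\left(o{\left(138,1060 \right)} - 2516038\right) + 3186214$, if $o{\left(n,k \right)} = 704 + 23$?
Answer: $670903$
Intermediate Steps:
$o{\left(n,k \right)} = 727$
$\left(o{\left(138,1060 \right)} - 2516038\right) + 3186214 = \left(727 - 2516038\right) + 3186214 = -2515311 + 3186214 = 670903$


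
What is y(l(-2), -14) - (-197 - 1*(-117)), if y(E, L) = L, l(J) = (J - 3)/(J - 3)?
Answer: 66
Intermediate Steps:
l(J) = 1 (l(J) = (-3 + J)/(-3 + J) = 1)
y(l(-2), -14) - (-197 - 1*(-117)) = -14 - (-197 - 1*(-117)) = -14 - (-197 + 117) = -14 - 1*(-80) = -14 + 80 = 66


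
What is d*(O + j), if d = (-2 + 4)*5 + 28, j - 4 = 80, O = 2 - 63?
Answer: 874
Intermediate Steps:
O = -61
j = 84 (j = 4 + 80 = 84)
d = 38 (d = 2*5 + 28 = 10 + 28 = 38)
d*(O + j) = 38*(-61 + 84) = 38*23 = 874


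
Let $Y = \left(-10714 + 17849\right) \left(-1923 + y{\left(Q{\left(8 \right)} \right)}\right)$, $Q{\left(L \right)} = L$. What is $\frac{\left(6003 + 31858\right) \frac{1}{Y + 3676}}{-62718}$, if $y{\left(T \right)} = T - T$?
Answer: $\frac{37861}{860298353022} \approx 4.4009 \cdot 10^{-8}$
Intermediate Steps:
$y{\left(T \right)} = 0$
$Y = -13720605$ ($Y = \left(-10714 + 17849\right) \left(-1923 + 0\right) = 7135 \left(-1923\right) = -13720605$)
$\frac{\left(6003 + 31858\right) \frac{1}{Y + 3676}}{-62718} = \frac{\left(6003 + 31858\right) \frac{1}{-13720605 + 3676}}{-62718} = \frac{37861}{-13716929} \left(- \frac{1}{62718}\right) = 37861 \left(- \frac{1}{13716929}\right) \left(- \frac{1}{62718}\right) = \left(- \frac{37861}{13716929}\right) \left(- \frac{1}{62718}\right) = \frac{37861}{860298353022}$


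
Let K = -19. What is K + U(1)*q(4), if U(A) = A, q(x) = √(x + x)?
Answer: -19 + 2*√2 ≈ -16.172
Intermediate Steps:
q(x) = √2*√x (q(x) = √(2*x) = √2*√x)
K + U(1)*q(4) = -19 + 1*(√2*√4) = -19 + 1*(√2*2) = -19 + 1*(2*√2) = -19 + 2*√2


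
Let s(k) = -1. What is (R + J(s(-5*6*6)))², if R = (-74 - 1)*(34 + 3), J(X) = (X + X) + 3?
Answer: 7695076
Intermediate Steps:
J(X) = 3 + 2*X (J(X) = 2*X + 3 = 3 + 2*X)
R = -2775 (R = -75*37 = -2775)
(R + J(s(-5*6*6)))² = (-2775 + (3 + 2*(-1)))² = (-2775 + (3 - 2))² = (-2775 + 1)² = (-2774)² = 7695076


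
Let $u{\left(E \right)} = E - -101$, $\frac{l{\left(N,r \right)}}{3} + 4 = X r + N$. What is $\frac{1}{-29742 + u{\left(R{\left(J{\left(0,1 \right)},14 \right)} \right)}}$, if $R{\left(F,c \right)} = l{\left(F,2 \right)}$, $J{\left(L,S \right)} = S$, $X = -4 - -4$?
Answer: $- \frac{1}{29650} \approx -3.3727 \cdot 10^{-5}$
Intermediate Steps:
$X = 0$ ($X = -4 + 4 = 0$)
$l{\left(N,r \right)} = -12 + 3 N$ ($l{\left(N,r \right)} = -12 + 3 \left(0 r + N\right) = -12 + 3 \left(0 + N\right) = -12 + 3 N$)
$R{\left(F,c \right)} = -12 + 3 F$
$u{\left(E \right)} = 101 + E$ ($u{\left(E \right)} = E + 101 = 101 + E$)
$\frac{1}{-29742 + u{\left(R{\left(J{\left(0,1 \right)},14 \right)} \right)}} = \frac{1}{-29742 + \left(101 + \left(-12 + 3 \cdot 1\right)\right)} = \frac{1}{-29742 + \left(101 + \left(-12 + 3\right)\right)} = \frac{1}{-29742 + \left(101 - 9\right)} = \frac{1}{-29742 + 92} = \frac{1}{-29650} = - \frac{1}{29650}$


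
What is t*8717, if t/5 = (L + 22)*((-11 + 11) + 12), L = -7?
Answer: 7845300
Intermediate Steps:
t = 900 (t = 5*((-7 + 22)*((-11 + 11) + 12)) = 5*(15*(0 + 12)) = 5*(15*12) = 5*180 = 900)
t*8717 = 900*8717 = 7845300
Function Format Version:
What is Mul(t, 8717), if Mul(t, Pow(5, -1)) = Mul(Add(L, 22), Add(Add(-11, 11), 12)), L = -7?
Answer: 7845300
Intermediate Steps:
t = 900 (t = Mul(5, Mul(Add(-7, 22), Add(Add(-11, 11), 12))) = Mul(5, Mul(15, Add(0, 12))) = Mul(5, Mul(15, 12)) = Mul(5, 180) = 900)
Mul(t, 8717) = Mul(900, 8717) = 7845300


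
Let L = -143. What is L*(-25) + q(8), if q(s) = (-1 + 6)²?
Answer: 3600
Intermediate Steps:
q(s) = 25 (q(s) = 5² = 25)
L*(-25) + q(8) = -143*(-25) + 25 = 3575 + 25 = 3600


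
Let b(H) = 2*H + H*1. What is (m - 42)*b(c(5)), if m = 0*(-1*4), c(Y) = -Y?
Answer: 630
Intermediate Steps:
m = 0 (m = 0*(-4) = 0)
b(H) = 3*H (b(H) = 2*H + H = 3*H)
(m - 42)*b(c(5)) = (0 - 42)*(3*(-1*5)) = -126*(-5) = -42*(-15) = 630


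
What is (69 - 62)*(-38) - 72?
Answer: -338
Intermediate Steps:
(69 - 62)*(-38) - 72 = 7*(-38) - 72 = -266 - 72 = -338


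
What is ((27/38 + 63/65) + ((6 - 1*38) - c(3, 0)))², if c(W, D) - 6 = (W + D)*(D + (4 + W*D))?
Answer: 14244661201/6100900 ≈ 2334.8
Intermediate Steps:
c(W, D) = 6 + (D + W)*(4 + D + D*W) (c(W, D) = 6 + (W + D)*(D + (4 + W*D)) = 6 + (D + W)*(D + (4 + D*W)) = 6 + (D + W)*(4 + D + D*W))
((27/38 + 63/65) + ((6 - 1*38) - c(3, 0)))² = ((27/38 + 63/65) + ((6 - 1*38) - (6 + 0² + 4*0 + 4*3 + 0*3 + 0*3² + 3*0²)))² = ((27*(1/38) + 63*(1/65)) + ((6 - 38) - (6 + 0 + 0 + 12 + 0 + 0*9 + 3*0)))² = ((27/38 + 63/65) + (-32 - (6 + 0 + 0 + 12 + 0 + 0 + 0)))² = (4149/2470 + (-32 - 1*18))² = (4149/2470 + (-32 - 18))² = (4149/2470 - 50)² = (-119351/2470)² = 14244661201/6100900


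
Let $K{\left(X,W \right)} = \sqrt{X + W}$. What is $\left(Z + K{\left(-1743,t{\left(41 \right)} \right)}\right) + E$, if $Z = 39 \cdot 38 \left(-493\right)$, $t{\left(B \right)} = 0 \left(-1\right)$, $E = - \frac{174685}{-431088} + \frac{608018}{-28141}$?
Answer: $- \frac{1266237423167201}{1733035344} + i \sqrt{1743} \approx -7.3065 \cdot 10^{5} + 41.749 i$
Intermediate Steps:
$E = - \frac{36741921857}{1733035344}$ ($E = \left(-174685\right) \left(- \frac{1}{431088}\right) + 608018 \left(- \frac{1}{28141}\right) = \frac{24955}{61584} - \frac{608018}{28141} = - \frac{36741921857}{1733035344} \approx -21.201$)
$t{\left(B \right)} = 0$
$K{\left(X,W \right)} = \sqrt{W + X}$
$Z = -730626$ ($Z = 39 \left(-18734\right) = -730626$)
$\left(Z + K{\left(-1743,t{\left(41 \right)} \right)}\right) + E = \left(-730626 + \sqrt{0 - 1743}\right) - \frac{36741921857}{1733035344} = \left(-730626 + \sqrt{-1743}\right) - \frac{36741921857}{1733035344} = \left(-730626 + i \sqrt{1743}\right) - \frac{36741921857}{1733035344} = - \frac{1266237423167201}{1733035344} + i \sqrt{1743}$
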